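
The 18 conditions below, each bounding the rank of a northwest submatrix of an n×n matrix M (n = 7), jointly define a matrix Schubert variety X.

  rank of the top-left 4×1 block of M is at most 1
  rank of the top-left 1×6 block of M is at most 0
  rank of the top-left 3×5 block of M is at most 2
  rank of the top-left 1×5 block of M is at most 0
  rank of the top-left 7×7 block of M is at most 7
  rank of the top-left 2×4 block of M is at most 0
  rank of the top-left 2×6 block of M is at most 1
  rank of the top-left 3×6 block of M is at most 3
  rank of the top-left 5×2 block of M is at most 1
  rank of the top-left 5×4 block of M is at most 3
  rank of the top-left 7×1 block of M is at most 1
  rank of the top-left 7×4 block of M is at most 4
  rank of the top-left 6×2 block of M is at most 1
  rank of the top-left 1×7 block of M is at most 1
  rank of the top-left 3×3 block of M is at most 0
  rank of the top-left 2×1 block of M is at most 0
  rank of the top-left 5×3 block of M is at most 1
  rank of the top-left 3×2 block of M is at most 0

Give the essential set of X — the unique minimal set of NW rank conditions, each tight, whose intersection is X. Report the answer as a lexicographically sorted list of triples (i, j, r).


Rank table r_w(7×7) implied by the 18 constraints:

  row 1: 0 0 0 0 0 0 1
  row 2: 0 0 0 0 1 1 2
  row 3: 0 0 0 1 2 2 3
  row 4: 1 1 1 2 3 3 4
  row 5: 1 1 1 2 3 4 5
  row 6: 1 1 2 3 4 5 6
  row 7: 1 2 3 4 5 6 7

hence w(1..7) = (7, 5, 4, 1, 6, 3, 2).

Rothe diagram D(w) (16 cells), 5 SE-corners (essential conditions):

[(1, 6, 0), (2, 4, 0), (3, 3, 0), (5, 3, 1), (6, 2, 1)]


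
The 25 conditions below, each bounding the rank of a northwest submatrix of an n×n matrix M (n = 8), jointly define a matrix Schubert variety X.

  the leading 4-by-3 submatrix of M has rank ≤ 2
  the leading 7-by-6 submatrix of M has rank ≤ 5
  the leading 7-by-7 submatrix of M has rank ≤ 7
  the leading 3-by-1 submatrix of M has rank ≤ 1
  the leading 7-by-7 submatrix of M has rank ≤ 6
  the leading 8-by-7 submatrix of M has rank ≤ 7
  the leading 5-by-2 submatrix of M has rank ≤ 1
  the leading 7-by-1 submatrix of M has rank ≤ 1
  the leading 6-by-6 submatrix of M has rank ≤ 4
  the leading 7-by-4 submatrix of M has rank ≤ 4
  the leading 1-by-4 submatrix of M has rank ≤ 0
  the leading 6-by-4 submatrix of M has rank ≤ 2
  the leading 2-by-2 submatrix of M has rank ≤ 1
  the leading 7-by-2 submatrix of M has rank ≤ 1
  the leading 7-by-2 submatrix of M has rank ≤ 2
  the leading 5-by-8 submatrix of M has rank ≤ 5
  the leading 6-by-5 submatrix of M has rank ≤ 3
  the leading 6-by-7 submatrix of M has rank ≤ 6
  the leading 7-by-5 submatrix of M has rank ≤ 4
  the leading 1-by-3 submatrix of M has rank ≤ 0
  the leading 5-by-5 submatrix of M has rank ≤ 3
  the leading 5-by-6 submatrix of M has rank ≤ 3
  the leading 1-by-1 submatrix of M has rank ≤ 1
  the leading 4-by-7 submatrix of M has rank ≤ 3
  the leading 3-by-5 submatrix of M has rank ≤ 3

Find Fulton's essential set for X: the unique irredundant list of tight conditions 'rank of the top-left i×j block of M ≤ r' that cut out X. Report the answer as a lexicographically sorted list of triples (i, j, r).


Reconstructing r_w from the 25 given conditions:

  R[1]: 0 | 0 | 0 | 0 | 1 | 1 | 1 | 1
  R[2]: 1 | 1 | 1 | 1 | 2 | 2 | 2 | 2
  R[3]: 1 | 1 | 2 | 2 | 3 | 3 | 3 | 3
  R[4]: 1 | 1 | 2 | 2 | 3 | 3 | 3 | 4
  R[5]: 1 | 1 | 2 | 2 | 3 | 3 | 4 | 5
  R[6]: 1 | 1 | 2 | 2 | 3 | 4 | 5 | 6
  R[7]: 1 | 1 | 2 | 3 | 4 | 5 | 6 | 7
  R[8]: 1 | 2 | 3 | 4 | 5 | 6 | 7 | 8

so w = (5, 1, 3, 8, 7, 6, 4, 2).

Fulton essential set (5 of the 15 Rothe cells):

[(1, 4, 0), (4, 7, 3), (5, 6, 3), (6, 4, 2), (7, 2, 1)]


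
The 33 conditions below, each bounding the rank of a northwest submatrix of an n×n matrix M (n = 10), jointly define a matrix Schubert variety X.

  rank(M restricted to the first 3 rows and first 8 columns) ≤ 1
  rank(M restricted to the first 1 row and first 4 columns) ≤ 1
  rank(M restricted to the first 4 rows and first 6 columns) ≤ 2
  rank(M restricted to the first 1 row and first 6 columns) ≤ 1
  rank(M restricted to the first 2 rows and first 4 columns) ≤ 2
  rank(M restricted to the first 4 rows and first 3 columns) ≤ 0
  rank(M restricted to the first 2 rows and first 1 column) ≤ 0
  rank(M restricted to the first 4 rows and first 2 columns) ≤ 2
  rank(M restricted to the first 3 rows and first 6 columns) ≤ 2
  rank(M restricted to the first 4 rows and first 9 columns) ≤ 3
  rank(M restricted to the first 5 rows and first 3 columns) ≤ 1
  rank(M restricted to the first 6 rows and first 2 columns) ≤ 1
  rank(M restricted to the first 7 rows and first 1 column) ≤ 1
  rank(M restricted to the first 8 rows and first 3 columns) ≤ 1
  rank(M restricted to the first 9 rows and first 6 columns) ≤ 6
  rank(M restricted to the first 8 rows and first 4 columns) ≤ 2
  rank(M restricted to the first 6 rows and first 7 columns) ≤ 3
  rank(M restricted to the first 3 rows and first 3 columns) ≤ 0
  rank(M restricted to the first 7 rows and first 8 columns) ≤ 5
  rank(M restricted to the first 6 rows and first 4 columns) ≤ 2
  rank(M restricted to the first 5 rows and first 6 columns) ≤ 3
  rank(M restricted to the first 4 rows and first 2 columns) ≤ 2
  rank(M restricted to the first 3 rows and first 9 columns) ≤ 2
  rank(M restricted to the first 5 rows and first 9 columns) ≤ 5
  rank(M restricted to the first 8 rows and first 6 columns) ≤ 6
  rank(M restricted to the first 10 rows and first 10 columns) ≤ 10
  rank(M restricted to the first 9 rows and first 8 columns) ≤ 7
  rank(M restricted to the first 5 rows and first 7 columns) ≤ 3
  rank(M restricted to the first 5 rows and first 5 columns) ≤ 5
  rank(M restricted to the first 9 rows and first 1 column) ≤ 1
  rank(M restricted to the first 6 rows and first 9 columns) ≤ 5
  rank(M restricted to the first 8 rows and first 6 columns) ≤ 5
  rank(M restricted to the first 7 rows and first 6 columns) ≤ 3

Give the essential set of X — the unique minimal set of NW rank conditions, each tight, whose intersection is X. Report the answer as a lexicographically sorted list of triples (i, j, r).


Rank table r_w(10×10) implied by the 33 constraints:

  row 1: 0  0  0  1  1  1  1  1  1  1
  row 2: 0  0  0  1  1  1  1  1  2  2
  row 3: 0  0  0  1  1  1  1  1  2  3
  row 4: 0  0  0  1  2  2  2  2  3  4
  row 5: 1  1  1  2  3  3  3  3  4  5
  row 6: 1  1  1  2  3  3  3  4  5  6
  row 7: 1  1  1  2  3  3  4  5  6  7
  row 8: 1  1  1  2  3  4  5  6  7  8
  row 9: 1  2  2  3  4  5  6  7  8  9
  row 10: 1  2  3  4  5  6  7  8  9  10

the unique w with this rank table is (4, 9, 10, 5, 1, 8, 7, 6, 2, 3).

Fulton essential set (5 of the 29 Rothe cells):

[(3, 8, 1), (4, 3, 0), (6, 7, 3), (7, 6, 3), (8, 3, 1)]


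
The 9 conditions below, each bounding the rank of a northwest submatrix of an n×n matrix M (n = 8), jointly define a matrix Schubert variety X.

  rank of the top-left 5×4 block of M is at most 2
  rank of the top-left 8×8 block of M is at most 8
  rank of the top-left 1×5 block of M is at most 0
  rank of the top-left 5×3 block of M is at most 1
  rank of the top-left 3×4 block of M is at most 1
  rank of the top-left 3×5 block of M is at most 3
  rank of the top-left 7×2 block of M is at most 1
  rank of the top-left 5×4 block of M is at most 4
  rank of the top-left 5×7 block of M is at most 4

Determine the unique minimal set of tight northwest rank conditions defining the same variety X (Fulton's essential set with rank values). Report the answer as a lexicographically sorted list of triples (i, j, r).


Propagating the 9 rank bounds to every northwest block:

  i=1: 0  0  0  0  0  1  1  1
  i=2: 1  1  1  1  1  2  2  2
  i=3: 1  1  1  1  2  3  3  3
  i=4: 1  1  1  2  3  4  4  4
  i=5: 1  1  1  2  3  4  4  5
  i=6: 1  1  2  3  4  5  5  6
  i=7: 1  1  2  3  4  5  6  7
  i=8: 1  2  3  4  5  6  7  8

reading off 1-entries of Δ²R: w = (6, 1, 5, 4, 8, 3, 7, 2).

Fulton essential set (5 of the 15 Rothe cells):

[(1, 5, 0), (3, 4, 1), (5, 3, 1), (5, 7, 4), (7, 2, 1)]


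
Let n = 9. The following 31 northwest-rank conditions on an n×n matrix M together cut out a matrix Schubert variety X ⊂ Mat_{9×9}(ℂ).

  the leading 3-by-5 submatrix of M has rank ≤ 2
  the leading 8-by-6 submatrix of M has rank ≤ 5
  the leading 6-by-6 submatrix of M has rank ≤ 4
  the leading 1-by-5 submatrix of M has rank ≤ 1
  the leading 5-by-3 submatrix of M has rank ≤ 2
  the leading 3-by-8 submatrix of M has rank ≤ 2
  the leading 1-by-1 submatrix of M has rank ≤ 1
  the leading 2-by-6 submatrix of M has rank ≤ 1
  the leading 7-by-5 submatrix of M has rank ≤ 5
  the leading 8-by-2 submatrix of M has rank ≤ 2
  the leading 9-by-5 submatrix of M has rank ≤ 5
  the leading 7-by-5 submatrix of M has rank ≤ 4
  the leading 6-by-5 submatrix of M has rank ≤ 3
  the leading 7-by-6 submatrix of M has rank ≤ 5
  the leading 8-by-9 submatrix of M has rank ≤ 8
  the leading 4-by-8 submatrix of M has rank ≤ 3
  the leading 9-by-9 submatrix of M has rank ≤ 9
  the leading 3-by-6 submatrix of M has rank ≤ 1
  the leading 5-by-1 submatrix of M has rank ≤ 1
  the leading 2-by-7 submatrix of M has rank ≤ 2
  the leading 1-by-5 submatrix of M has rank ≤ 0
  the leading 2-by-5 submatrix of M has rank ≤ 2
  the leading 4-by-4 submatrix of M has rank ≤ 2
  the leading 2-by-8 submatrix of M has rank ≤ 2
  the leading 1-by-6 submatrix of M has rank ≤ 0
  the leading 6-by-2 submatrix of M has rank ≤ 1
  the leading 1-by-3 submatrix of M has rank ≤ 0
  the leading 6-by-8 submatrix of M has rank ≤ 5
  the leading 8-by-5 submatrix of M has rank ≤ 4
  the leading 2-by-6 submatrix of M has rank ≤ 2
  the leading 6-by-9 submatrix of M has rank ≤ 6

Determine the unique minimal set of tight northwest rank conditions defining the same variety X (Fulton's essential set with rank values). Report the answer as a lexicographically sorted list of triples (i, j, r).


Computing R[i][j] = min implied NW-rank bound (n=9, 31 conditions):

  R[1]: 0, 0, 0, 0, 0, 0, 1, 1, 1
  R[2]: 1, 1, 1, 1, 1, 1, 2, 2, 2
  R[3]: 1, 1, 1, 1, 1, 1, 2, 2, 3
  R[4]: 1, 1, 2, 2, 2, 2, 3, 3, 4
  R[5]: 1, 1, 2, 3, 3, 3, 4, 4, 5
  R[6]: 1, 1, 2, 3, 3, 4, 5, 5, 6
  R[7]: 1, 2, 3, 4, 4, 5, 6, 6, 7
  R[8]: 1, 2, 3, 4, 4, 5, 6, 7, 8
  R[9]: 1, 2, 3, 4, 5, 6, 7, 8, 9

hence w(1..9) = (7, 1, 9, 3, 4, 6, 2, 8, 5).

Rothe diagram D(w) (17 cells), 6 SE-corners (essential conditions):

[(1, 6, 0), (3, 6, 1), (3, 8, 2), (6, 2, 1), (6, 5, 3), (8, 5, 4)]


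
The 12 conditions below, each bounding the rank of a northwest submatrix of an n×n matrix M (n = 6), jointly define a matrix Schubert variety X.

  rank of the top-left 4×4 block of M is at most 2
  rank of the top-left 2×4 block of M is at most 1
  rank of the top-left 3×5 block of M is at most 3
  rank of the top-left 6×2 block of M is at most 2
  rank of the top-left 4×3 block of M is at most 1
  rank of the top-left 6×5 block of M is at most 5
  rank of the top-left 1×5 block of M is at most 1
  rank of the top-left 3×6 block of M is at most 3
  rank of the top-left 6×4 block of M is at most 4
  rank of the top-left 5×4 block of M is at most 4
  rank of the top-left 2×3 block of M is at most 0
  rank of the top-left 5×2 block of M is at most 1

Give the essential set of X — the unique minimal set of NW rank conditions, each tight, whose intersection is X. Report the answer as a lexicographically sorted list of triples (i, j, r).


Computing R[i][j] = min implied NW-rank bound (n=6, 12 conditions):

  0  0  0  1  1  1
  0  0  0  1  2  2
  1  1  1  2  3  3
  1  1  1  2  3  4
  1  1  2  3  4  5
  1  2  3  4  5  6

the unique w with this rank table is (4, 5, 1, 6, 3, 2).

|D(w)|=9, |Ess(w)|=3:

[(2, 3, 0), (4, 3, 1), (5, 2, 1)]


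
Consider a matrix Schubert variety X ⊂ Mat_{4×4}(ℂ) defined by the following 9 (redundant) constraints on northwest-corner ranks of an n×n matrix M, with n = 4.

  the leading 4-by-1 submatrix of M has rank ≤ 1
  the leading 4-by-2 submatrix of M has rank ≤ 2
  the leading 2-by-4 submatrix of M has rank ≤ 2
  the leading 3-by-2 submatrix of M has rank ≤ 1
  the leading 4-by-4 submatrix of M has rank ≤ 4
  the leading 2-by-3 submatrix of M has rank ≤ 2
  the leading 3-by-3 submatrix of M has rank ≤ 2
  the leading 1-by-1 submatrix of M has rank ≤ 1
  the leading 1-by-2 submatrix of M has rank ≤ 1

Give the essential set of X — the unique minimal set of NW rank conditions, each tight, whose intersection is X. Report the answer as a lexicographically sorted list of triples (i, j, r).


Recovering R(i,j) via the rank-extension bound from the 9 conditions:

  1, 1, 1, 1
  1, 1, 2, 2
  1, 1, 2, 3
  1, 2, 3, 4

so w = (1, 3, 4, 2).

1 SE-corner of the 2-cell Rothe diagram gives Ess(w):

[(3, 2, 1)]


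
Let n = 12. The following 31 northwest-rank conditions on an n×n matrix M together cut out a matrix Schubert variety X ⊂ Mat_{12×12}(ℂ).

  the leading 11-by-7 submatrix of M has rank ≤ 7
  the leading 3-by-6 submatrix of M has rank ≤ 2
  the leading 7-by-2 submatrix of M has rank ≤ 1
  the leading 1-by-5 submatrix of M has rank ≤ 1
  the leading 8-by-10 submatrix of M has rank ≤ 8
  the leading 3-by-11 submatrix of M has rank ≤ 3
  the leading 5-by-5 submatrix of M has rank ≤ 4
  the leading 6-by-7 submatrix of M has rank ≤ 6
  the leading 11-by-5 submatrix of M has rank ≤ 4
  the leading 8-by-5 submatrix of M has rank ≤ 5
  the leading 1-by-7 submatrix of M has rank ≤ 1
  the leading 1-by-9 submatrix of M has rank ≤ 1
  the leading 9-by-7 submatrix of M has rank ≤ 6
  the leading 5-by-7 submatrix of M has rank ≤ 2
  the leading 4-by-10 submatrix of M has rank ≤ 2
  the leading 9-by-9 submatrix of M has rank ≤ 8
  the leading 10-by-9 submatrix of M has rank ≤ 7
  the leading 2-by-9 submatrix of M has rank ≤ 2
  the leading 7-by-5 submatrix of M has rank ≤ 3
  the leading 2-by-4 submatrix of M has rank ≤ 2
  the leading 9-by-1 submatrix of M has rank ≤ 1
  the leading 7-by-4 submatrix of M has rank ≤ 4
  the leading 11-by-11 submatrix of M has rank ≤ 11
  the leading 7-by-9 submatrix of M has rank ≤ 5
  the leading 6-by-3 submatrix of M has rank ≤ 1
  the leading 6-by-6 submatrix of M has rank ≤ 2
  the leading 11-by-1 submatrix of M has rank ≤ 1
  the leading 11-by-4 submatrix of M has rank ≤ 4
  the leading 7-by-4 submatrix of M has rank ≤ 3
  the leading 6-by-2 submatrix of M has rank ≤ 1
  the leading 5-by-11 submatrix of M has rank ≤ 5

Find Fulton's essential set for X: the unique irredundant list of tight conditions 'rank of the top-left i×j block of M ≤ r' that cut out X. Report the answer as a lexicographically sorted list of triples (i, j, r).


The tightest implied rank at each (i,j), from the 31 conditions:

  row 1: 1 1 1 1 1 1 1 1 1 1 1 1
  row 2: 1 1 1 2 2 2 2 2 2 2 2 2
  row 3: 1 1 1 2 2 2 2 2 2 2 3 3
  row 4: 1 1 1 2 2 2 2 2 2 2 3 4
  row 5: 1 1 1 2 2 2 2 3 3 3 4 5
  row 6: 1 1 1 2 2 2 3 4 4 4 5 6
  row 7: 1 1 2 3 3 3 4 5 5 5 6 7
  row 8: 1 2 3 4 4 4 5 6 6 6 7 8
  row 9: 1 2 3 4 4 5 6 7 7 7 8 9
  row 10: 1 2 3 4 4 5 6 7 7 8 9 10
  row 11: 1 2 3 4 4 5 6 7 8 9 10 11
  row 12: 1 2 3 4 5 6 7 8 9 10 11 12

giving w = (1, 4, 11, 12, 8, 7, 3, 2, 6, 10, 9, 5) via Δ²R.

ℓ(w)=32; the 7 essential cells (i,j,r):

[(4, 10, 2), (5, 7, 2), (6, 3, 1), (6, 6, 2), (7, 2, 1), (10, 9, 7), (11, 5, 4)]


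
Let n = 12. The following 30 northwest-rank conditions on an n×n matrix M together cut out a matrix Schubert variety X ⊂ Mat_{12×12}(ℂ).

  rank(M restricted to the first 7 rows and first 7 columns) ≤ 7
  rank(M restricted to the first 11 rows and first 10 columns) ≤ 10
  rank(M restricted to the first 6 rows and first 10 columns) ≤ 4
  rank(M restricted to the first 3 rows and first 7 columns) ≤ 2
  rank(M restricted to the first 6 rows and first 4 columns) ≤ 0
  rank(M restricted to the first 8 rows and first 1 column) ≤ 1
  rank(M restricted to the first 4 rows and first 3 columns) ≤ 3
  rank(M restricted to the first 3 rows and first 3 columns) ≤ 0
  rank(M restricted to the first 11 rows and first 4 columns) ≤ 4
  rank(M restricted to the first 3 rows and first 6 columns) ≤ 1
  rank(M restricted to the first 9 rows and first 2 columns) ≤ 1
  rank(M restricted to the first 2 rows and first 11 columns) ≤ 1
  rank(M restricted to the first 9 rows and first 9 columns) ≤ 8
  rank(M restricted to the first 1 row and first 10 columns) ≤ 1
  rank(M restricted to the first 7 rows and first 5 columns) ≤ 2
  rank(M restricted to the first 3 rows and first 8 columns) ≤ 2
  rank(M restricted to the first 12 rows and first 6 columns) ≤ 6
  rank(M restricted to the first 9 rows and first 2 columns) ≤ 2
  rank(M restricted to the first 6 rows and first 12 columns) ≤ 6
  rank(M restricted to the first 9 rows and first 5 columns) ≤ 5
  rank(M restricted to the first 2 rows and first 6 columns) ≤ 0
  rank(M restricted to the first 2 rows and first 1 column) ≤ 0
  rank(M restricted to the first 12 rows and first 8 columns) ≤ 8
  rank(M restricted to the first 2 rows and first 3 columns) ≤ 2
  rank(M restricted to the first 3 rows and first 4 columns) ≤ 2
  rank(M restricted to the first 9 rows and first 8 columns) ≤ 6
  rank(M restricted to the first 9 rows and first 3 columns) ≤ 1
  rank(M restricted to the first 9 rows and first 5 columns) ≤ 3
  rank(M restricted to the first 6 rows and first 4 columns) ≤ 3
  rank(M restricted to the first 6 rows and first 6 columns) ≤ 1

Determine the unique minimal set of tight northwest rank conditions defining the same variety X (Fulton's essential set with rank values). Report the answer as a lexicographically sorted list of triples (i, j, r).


The tightest implied rank at each (i,j), from the 30 conditions:

  i=1: 0  0  0  0  0  0  1  1  1  1  1  1
  i=2: 0  0  0  0  0  0  1  1  1  1  1  2
  i=3: 0  0  0  0  1  1  2  2  2  2  2  3
  i=4: 0  0  0  0  1  1  2  3  3  3  3  4
  i=5: 0  0  0  0  1  1  2  3  4  4  4  5
  i=6: 0  0  0  0  1  1  2  3  4  4  5  6
  i=7: 1  1  1  1  2  2  3  4  5  5  6  7
  i=8: 1  1  1  2  3  3  4  5  6  6  7  8
  i=9: 1  1  1  2  3  4  5  6  7  7  8  9
  i=10: 1  2  2  3  4  5  6  7  8  8  9  10
  i=11: 1  2  3  4  5  6  7  8  9  9  10  11
  i=12: 1  2  3  4  5  6  7  8  9  10  11  12

second differences of R give the permutation w = (7, 12, 5, 8, 9, 11, 1, 4, 6, 2, 3, 10).

ℓ(w)=40; the 6 essential cells (i,j,r):

[(2, 6, 0), (2, 11, 1), (6, 4, 0), (6, 6, 1), (6, 10, 4), (9, 3, 1)]


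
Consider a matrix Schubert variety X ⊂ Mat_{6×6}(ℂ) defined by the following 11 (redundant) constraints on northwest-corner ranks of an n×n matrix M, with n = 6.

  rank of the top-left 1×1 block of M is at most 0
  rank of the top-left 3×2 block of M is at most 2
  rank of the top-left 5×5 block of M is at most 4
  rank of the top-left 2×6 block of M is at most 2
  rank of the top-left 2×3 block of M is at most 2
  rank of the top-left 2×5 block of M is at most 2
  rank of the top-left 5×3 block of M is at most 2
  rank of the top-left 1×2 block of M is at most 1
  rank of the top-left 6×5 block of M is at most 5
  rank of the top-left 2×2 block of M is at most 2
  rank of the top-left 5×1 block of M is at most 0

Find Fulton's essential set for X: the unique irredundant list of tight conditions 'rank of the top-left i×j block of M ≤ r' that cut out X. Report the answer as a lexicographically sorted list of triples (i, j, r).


Propagating the 11 rank bounds to every northwest block:

  i=1: 0 1 1 1 1 1
  i=2: 0 1 2 2 2 2
  i=3: 0 1 2 3 3 3
  i=4: 0 1 2 3 4 4
  i=5: 0 1 2 3 4 5
  i=6: 1 2 3 4 5 6

second differences of R give the permutation w = (2, 3, 4, 5, 6, 1).

1 SE-corner of the 5-cell Rothe diagram gives Ess(w):

[(5, 1, 0)]


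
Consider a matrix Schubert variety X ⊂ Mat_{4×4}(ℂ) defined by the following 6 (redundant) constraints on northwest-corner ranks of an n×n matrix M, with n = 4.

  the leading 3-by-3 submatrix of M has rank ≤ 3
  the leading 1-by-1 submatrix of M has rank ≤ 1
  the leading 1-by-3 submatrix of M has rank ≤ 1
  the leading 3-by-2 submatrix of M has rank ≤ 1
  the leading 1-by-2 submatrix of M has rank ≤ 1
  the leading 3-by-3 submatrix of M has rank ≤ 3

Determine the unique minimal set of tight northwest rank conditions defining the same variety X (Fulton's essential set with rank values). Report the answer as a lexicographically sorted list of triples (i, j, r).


Reconstructing r_w from the 6 given conditions:

  R[1]: 1  1  1  1
  R[2]: 1  1  2  2
  R[3]: 1  1  2  3
  R[4]: 1  2  3  4

so w = (1, 3, 4, 2).

|D(w)|=2, |Ess(w)|=1:

[(3, 2, 1)]


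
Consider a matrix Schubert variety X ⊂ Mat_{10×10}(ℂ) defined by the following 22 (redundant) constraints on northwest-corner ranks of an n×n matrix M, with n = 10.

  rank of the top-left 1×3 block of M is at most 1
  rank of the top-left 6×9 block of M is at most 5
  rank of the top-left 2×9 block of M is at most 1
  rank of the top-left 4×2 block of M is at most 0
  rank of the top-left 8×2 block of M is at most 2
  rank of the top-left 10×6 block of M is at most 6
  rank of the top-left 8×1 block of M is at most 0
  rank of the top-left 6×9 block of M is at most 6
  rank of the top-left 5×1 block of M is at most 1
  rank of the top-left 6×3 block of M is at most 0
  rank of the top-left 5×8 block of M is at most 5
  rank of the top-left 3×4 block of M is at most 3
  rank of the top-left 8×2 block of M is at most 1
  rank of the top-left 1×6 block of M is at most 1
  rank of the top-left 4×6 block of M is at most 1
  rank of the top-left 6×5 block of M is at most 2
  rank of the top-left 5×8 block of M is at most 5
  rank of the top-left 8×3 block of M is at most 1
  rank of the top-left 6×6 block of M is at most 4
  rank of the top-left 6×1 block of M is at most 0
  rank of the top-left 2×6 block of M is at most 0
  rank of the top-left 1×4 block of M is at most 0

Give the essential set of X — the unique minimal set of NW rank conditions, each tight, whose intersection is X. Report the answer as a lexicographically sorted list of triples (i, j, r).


Recovering R(i,j) via the rank-extension bound from the 22 conditions:

  R[1]: 0  0  0  0  0  0  1  1  1  1
  R[2]: 0  0  0  0  0  0  1  1  1  2
  R[3]: 0  0  0  1  1  1  2  2  2  3
  R[4]: 0  0  0  1  1  1  2  3  3  4
  R[5]: 0  0  0  1  2  2  3  4  4  5
  R[6]: 0  0  0  1  2  3  4  5  5  6
  R[7]: 0  1  1  2  3  4  5  6  6  7
  R[8]: 0  1  1  2  3  4  5  6  7  8
  R[9]: 1  2  2  3  4  5  6  7  8  9
  R[10]: 1  2  3  4  5  6  7  8  9  10

second differences of R give the permutation w = (7, 10, 4, 8, 5, 6, 2, 9, 1, 3).

D(w) has 31 cells with 6 SE-corners; essential set:

[(2, 6, 0), (2, 9, 1), (4, 6, 1), (6, 3, 0), (8, 1, 0), (8, 3, 1)]


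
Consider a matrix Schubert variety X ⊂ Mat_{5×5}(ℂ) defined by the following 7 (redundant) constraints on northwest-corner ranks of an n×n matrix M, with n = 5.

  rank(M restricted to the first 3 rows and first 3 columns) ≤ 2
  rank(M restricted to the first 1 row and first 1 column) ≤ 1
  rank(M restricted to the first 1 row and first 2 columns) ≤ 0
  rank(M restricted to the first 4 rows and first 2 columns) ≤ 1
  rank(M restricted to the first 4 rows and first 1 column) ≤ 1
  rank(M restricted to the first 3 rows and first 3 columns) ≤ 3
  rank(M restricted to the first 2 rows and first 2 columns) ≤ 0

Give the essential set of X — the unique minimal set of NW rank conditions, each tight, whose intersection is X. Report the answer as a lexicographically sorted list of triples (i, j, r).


Recovering R(i,j) via the rank-extension bound from the 7 conditions:

  R[1]: 0 | 0 | 1 | 1 | 1
  R[2]: 0 | 0 | 1 | 2 | 2
  R[3]: 1 | 1 | 2 | 3 | 3
  R[4]: 1 | 1 | 2 | 3 | 4
  R[5]: 1 | 2 | 3 | 4 | 5

hence w(1..5) = (3, 4, 1, 5, 2).

D(w) has 5 cells with 2 SE-corners; essential set:

[(2, 2, 0), (4, 2, 1)]


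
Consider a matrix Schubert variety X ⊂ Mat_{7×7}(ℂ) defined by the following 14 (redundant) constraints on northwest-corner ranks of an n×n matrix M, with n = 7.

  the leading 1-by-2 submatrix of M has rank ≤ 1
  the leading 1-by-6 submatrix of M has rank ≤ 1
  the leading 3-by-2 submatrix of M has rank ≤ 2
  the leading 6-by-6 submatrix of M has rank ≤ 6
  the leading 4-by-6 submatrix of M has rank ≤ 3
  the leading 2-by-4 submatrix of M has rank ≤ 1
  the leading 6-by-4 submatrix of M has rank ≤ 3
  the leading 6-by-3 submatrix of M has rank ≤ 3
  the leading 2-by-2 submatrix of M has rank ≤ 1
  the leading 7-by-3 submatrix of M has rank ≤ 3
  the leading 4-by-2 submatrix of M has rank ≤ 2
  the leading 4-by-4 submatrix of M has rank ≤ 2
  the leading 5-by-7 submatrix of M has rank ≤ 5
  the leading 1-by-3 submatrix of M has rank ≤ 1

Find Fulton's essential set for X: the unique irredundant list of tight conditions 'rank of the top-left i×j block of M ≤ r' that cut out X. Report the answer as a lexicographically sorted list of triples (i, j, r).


Computing R[i][j] = min implied NW-rank bound (n=7, 14 conditions):

  i=1: 1  1  1  1  1  1  1
  i=2: 1  1  1  1  2  2  2
  i=3: 1  2  2  2  3  3  3
  i=4: 1  2  2  2  3  3  4
  i=5: 1  2  3  3  4  4  5
  i=6: 1  2  3  3  4  5  6
  i=7: 1  2  3  4  5  6  7

second differences of R give the permutation w = (1, 5, 2, 7, 3, 6, 4).

|D(w)|=7, |Ess(w)|=4:

[(2, 4, 1), (4, 4, 2), (4, 6, 3), (6, 4, 3)]


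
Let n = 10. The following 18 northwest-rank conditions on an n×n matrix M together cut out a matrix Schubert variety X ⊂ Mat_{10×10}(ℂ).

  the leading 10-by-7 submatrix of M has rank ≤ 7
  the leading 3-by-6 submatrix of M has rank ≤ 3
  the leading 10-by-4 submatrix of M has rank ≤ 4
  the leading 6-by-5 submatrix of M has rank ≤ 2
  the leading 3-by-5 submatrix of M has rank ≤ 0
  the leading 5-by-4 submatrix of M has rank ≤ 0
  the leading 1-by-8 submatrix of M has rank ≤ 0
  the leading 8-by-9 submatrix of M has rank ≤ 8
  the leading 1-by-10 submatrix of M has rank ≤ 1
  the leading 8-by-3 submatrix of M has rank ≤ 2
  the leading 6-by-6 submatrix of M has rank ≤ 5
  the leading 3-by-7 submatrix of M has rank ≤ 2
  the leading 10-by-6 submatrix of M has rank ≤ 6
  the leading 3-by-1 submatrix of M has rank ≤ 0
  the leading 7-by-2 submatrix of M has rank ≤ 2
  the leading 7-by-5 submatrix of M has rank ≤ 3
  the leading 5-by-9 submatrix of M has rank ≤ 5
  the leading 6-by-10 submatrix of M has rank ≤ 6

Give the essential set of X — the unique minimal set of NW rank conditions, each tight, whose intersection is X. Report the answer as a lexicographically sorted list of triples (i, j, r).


Propagating the 18 rank bounds to every northwest block:

  R[1]: 0 0 0 0 0 0 0 0 1 1
  R[2]: 0 0 0 0 0 1 1 1 2 2
  R[3]: 0 0 0 0 0 1 2 2 3 3
  R[4]: 0 0 0 0 1 2 3 3 4 4
  R[5]: 0 0 0 0 1 2 3 4 5 5
  R[6]: 1 1 1 1 2 3 4 5 6 6
  R[7]: 1 2 2 2 3 4 5 6 7 7
  R[8]: 1 2 2 3 4 5 6 7 8 8
  R[9]: 1 2 3 4 5 6 7 8 9 9
  R[10]: 1 2 3 4 5 6 7 8 9 10

giving w = (9, 6, 7, 5, 8, 1, 2, 4, 3, 10) via Δ²R.

Rothe diagram D(w) (27 cells), 4 SE-corners (essential conditions):

[(1, 8, 0), (3, 5, 0), (5, 4, 0), (8, 3, 2)]


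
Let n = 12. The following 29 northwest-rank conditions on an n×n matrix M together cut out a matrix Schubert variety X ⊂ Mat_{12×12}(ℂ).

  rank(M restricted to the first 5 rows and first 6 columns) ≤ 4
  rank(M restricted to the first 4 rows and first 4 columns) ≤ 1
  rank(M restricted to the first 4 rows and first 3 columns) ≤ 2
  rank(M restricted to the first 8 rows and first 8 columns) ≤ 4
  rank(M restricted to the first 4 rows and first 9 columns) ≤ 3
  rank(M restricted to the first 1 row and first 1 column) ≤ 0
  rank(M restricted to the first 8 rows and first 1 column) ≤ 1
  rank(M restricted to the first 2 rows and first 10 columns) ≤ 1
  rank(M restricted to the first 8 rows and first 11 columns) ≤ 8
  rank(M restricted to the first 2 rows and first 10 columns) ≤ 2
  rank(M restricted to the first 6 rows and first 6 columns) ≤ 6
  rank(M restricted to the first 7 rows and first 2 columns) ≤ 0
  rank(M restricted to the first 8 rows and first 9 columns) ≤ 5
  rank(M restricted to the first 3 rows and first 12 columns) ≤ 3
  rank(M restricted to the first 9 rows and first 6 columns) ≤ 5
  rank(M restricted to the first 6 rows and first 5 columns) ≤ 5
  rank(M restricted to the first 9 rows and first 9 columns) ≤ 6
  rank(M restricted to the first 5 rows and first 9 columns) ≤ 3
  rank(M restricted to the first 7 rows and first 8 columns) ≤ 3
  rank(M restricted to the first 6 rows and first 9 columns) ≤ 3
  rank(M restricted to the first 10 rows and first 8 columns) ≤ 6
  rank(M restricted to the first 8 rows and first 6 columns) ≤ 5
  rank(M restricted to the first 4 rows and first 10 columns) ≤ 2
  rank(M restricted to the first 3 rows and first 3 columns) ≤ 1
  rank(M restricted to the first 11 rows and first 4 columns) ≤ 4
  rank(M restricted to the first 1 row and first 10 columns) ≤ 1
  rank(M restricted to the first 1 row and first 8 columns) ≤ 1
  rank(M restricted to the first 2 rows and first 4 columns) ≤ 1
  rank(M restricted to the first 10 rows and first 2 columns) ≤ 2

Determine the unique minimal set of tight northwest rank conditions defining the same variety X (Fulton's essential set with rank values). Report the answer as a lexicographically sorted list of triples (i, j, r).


Computing R[i][j] = min implied NW-rank bound (n=12, 29 conditions):

  i=1: 0, 0, 1, 1, 1, 1, 1, 1, 1, 1, 1, 1
  i=2: 0, 0, 1, 1, 1, 1, 1, 1, 1, 1, 2, 2
  i=3: 0, 0, 1, 1, 2, 2, 2, 2, 2, 2, 3, 3
  i=4: 0, 0, 1, 1, 2, 2, 2, 2, 2, 2, 3, 4
  i=5: 0, 0, 1, 2, 3, 3, 3, 3, 3, 3, 4, 5
  i=6: 0, 0, 1, 2, 3, 3, 3, 3, 3, 4, 5, 6
  i=7: 0, 0, 1, 2, 3, 3, 3, 3, 4, 5, 6, 7
  i=8: 1, 1, 2, 3, 4, 4, 4, 4, 5, 6, 7, 8
  i=9: 1, 2, 3, 4, 5, 5, 5, 5, 6, 7, 8, 9
  i=10: 1, 2, 3, 4, 5, 6, 6, 6, 7, 8, 9, 10
  i=11: 1, 2, 3, 4, 5, 6, 7, 7, 8, 9, 10, 11
  i=12: 1, 2, 3, 4, 5, 6, 7, 8, 9, 10, 11, 12

the unique w with this rank table is (3, 11, 5, 12, 4, 10, 9, 1, 2, 6, 7, 8).

D(w) has 35 cells with 6 SE-corners; essential set:

[(2, 10, 1), (4, 4, 1), (4, 10, 2), (6, 9, 3), (7, 2, 0), (7, 8, 3)]


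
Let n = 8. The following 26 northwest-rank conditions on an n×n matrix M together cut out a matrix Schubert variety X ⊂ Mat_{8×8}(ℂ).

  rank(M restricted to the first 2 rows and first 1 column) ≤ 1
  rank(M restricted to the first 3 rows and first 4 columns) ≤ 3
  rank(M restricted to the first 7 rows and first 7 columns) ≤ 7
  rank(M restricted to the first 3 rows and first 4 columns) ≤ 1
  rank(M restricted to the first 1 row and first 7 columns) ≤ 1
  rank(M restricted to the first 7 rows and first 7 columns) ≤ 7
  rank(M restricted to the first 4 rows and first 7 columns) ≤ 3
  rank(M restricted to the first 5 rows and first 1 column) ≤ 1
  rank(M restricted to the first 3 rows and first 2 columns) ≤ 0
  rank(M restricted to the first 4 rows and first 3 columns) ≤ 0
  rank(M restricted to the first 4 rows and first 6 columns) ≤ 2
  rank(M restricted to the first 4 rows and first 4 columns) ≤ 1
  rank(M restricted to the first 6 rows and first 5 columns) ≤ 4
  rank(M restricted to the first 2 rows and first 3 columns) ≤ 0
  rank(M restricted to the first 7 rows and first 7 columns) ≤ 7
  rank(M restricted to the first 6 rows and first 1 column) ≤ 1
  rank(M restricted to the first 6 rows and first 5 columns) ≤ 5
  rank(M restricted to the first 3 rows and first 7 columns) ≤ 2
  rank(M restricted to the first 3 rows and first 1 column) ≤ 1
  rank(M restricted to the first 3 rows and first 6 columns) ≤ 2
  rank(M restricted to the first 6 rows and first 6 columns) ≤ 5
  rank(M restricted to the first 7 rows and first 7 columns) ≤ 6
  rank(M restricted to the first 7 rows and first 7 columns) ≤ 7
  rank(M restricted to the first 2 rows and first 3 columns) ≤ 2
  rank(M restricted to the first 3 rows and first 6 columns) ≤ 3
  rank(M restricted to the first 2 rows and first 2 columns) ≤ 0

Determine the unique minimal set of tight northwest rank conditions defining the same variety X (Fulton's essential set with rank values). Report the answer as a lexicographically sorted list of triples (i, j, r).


Propagating the 26 rank bounds to every northwest block:

  0 | 0 | 0 | 1 | 1 | 1 | 1 | 1
  0 | 0 | 0 | 1 | 2 | 2 | 2 | 2
  0 | 0 | 0 | 1 | 2 | 2 | 2 | 3
  0 | 0 | 0 | 1 | 2 | 2 | 3 | 4
  1 | 1 | 1 | 2 | 3 | 3 | 4 | 5
  1 | 2 | 2 | 3 | 4 | 4 | 5 | 6
  1 | 2 | 3 | 4 | 5 | 5 | 6 | 7
  1 | 2 | 3 | 4 | 5 | 6 | 7 | 8

so w = (4, 5, 8, 7, 1, 2, 3, 6).

Fulton essential set (3 of the 15 Rothe cells):

[(3, 7, 2), (4, 3, 0), (4, 6, 2)]


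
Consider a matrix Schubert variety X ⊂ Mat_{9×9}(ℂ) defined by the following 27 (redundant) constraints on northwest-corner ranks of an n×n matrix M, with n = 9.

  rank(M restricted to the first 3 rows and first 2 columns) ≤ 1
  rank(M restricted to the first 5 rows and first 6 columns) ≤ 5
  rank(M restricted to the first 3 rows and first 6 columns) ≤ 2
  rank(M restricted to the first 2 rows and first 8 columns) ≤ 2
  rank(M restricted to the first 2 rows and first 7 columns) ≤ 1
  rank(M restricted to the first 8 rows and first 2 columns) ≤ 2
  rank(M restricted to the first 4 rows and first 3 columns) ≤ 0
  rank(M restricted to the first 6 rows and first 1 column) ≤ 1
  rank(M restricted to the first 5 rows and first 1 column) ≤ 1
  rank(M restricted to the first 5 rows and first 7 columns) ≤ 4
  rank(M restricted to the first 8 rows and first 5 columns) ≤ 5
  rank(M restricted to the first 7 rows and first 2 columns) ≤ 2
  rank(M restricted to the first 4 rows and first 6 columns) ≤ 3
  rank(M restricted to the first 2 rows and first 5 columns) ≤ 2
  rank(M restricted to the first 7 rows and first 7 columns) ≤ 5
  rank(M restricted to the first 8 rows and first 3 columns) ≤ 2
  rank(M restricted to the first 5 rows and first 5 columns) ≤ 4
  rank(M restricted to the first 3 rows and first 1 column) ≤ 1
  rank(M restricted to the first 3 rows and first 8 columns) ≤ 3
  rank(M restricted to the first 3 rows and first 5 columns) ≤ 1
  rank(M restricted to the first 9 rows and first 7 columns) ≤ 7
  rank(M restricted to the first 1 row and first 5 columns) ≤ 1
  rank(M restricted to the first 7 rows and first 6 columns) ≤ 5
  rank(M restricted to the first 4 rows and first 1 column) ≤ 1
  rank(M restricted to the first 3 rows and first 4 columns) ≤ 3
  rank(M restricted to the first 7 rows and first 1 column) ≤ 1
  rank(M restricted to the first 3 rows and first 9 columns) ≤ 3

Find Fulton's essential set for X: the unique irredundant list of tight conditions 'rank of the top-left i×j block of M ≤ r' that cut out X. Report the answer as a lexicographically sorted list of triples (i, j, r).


Reconstructing r_w from the 27 given conditions:

  row 1: 0 0 0 1 1 1 1 1 1
  row 2: 0 0 0 1 1 1 1 2 2
  row 3: 0 0 0 1 1 2 2 3 3
  row 4: 0 0 0 1 2 3 3 4 4
  row 5: 1 1 1 2 3 4 4 5 5
  row 6: 1 2 2 3 4 5 5 6 6
  row 7: 1 2 2 3 4 5 5 6 7
  row 8: 1 2 2 3 4 5 6 7 8
  row 9: 1 2 3 4 5 6 7 8 9

the unique w with this rank table is (4, 8, 6, 5, 1, 2, 9, 7, 3).

5 SE-corners of the 19-cell Rothe diagram give Ess(w):

[(2, 7, 1), (3, 5, 1), (4, 3, 0), (7, 7, 5), (8, 3, 2)]


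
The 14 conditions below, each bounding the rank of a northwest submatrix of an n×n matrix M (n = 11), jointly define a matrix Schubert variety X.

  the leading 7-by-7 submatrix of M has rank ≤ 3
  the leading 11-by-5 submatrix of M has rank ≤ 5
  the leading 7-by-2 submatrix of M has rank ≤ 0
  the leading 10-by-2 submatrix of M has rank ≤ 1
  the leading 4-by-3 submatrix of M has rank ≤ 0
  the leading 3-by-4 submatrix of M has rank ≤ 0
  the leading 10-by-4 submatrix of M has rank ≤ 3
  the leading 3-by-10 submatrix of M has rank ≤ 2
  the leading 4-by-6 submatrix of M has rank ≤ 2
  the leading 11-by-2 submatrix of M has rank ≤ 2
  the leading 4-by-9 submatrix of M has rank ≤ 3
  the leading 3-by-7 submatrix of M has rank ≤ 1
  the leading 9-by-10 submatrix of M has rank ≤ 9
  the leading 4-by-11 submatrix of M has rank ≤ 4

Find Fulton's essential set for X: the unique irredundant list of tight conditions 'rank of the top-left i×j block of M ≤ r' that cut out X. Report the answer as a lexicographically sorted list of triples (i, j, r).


Computing R[i][j] = min implied NW-rank bound (n=11, 14 conditions):

  R[1]: 0  0  0  0  1  1  1  1  1  1  1
  R[2]: 0  0  0  0  1  1  1  2  2  2  2
  R[3]: 0  0  0  0  1  1  1  2  2  2  3
  R[4]: 0  0  0  1  2  2  2  3  3  3  4
  R[5]: 0  0  1  2  3  3  3  4  4  4  5
  R[6]: 0  0  1  2  3  3  3  4  5  5  6
  R[7]: 0  0  1  2  3  3  3  4  5  6  7
  R[8]: 1  1  2  3  4  4  4  5  6  7  8
  R[9]: 1  1  2  3  4  5  5  6  7  8  9
  R[10]: 1  1  2  3  4  5  6  7  8  9  10
  R[11]: 1  2  3  4  5  6  7  8  9  10  11

second differences of R give the permutation w = (5, 8, 11, 4, 3, 9, 10, 1, 6, 7, 2).

|D(w)|=33, |Ess(w)|=7:

[(3, 4, 0), (3, 7, 1), (3, 10, 2), (4, 3, 0), (7, 2, 0), (7, 7, 3), (10, 2, 1)]


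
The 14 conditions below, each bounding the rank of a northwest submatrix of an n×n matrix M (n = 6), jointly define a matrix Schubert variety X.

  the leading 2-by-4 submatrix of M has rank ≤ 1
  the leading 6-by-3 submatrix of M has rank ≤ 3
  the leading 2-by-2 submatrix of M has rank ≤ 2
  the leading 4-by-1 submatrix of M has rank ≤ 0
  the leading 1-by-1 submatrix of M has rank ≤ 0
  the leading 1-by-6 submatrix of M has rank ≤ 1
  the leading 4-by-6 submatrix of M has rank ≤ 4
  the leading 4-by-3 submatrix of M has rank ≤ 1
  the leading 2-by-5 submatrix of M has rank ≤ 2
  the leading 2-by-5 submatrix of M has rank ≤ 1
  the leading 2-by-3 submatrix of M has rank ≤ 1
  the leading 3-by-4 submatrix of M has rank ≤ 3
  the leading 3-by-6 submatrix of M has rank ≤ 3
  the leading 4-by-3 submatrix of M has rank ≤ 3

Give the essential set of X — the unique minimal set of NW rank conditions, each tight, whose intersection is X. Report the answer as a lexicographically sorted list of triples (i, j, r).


Rank table r_w(6×6) implied by the 14 constraints:

  0, 1, 1, 1, 1, 1
  0, 1, 1, 1, 1, 2
  0, 1, 1, 2, 2, 3
  0, 1, 1, 2, 3, 4
  1, 2, 2, 3, 4, 5
  1, 2, 3, 4, 5, 6

second differences of R give the permutation w = (2, 6, 4, 5, 1, 3).

|D(w)|=9, |Ess(w)|=3:

[(2, 5, 1), (4, 1, 0), (4, 3, 1)]


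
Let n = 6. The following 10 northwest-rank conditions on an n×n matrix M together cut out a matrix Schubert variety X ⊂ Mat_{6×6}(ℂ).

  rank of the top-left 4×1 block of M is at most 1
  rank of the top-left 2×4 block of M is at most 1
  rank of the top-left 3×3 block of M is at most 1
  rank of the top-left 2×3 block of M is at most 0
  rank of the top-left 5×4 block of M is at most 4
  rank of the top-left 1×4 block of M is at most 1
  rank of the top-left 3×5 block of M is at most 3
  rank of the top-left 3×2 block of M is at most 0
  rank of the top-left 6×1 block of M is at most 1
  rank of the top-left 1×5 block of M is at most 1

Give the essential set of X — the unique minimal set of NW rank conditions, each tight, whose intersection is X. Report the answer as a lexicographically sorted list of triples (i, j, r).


Rank table r_w(6×6) implied by the 10 constraints:

  i=1: 0, 0, 0, 1, 1, 1
  i=2: 0, 0, 0, 1, 2, 2
  i=3: 0, 0, 1, 2, 3, 3
  i=4: 1, 1, 2, 3, 4, 4
  i=5: 1, 2, 3, 4, 5, 5
  i=6: 1, 2, 3, 4, 5, 6

so w = (4, 5, 3, 1, 2, 6).

2 SE-corners of the 8-cell Rothe diagram give Ess(w):

[(2, 3, 0), (3, 2, 0)]


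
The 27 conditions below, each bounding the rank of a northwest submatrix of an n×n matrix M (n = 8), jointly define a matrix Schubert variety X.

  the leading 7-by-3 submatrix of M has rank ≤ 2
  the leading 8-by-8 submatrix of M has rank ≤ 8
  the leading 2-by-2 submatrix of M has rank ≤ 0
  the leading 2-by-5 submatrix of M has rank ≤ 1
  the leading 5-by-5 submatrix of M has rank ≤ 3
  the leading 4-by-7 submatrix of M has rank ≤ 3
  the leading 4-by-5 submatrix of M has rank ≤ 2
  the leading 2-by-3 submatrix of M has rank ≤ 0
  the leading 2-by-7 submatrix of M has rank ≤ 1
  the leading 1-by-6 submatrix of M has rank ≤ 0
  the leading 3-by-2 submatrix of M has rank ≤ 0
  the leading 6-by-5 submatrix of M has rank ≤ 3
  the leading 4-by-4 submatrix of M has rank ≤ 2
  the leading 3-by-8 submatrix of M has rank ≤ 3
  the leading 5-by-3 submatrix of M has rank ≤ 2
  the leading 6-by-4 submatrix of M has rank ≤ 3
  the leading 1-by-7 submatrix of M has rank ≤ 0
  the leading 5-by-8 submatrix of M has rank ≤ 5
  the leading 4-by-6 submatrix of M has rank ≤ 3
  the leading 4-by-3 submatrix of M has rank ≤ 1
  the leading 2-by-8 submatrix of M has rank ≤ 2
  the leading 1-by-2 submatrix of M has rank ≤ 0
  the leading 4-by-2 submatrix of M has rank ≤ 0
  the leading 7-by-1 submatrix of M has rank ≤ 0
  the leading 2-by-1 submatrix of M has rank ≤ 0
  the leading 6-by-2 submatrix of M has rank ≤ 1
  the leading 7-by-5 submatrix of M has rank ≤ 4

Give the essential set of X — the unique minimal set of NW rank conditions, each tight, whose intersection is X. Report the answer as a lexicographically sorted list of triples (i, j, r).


Reconstructing r_w from the 27 given conditions:

  i=1: 0, 0, 0, 0, 0, 0, 0, 1
  i=2: 0, 0, 0, 1, 1, 1, 1, 2
  i=3: 0, 0, 1, 2, 2, 2, 2, 3
  i=4: 0, 0, 1, 2, 2, 3, 3, 4
  i=5: 0, 1, 2, 3, 3, 4, 4, 5
  i=6: 0, 1, 2, 3, 3, 4, 5, 6
  i=7: 0, 1, 2, 3, 4, 5, 6, 7
  i=8: 1, 2, 3, 4, 5, 6, 7, 8

the unique w with this rank table is (8, 4, 3, 6, 2, 7, 5, 1).

6 SE-corners of the 19-cell Rothe diagram give Ess(w):

[(1, 7, 0), (2, 3, 0), (4, 2, 0), (4, 5, 2), (6, 5, 3), (7, 1, 0)]
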